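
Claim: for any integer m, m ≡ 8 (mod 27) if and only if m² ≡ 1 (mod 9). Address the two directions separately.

The forward direction holds; the converse fails.

(⟹) Suppose m ≡ 8 (mod 27). Then m² ≡ 8² = 64 (mod 27), and since 9 ∣ 27, also m² ≡ 1 (mod 9).

(⟸) This fails: take m = 1. Then 1² = 1 ≡ 1 (mod 9), yet 1 ≡ 1 (mod 27), not 8.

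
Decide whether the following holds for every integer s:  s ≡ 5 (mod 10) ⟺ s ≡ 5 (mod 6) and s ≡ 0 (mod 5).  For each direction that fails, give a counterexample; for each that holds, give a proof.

[⇒] This fails: s = 25 gives 25 ≡ 5 (mod 10) but 25 ≡ 1 (mod 6), so the conjunction on the right does not hold.

[⇐] Conversely, if s ≡ 5 (mod 6) and s ≡ 0 (mod 5), then by the Chinese remainder theorem s ≡ 5 (mod 30). Since 5 ≡ 5 (mod 10) and 10 ∣ 30, we get s ≡ 5 (mod 10).

The forward direction fails; the converse holds.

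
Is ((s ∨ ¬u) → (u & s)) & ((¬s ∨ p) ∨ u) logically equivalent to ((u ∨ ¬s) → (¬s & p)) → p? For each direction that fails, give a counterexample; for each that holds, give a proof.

Not equivalent: only (⇒) holds.

(→) Assume the antecedent. If s is true, the antecedent forces (s = T, p = F, u = T) or (s = T, p = T, u = T), and ((u ∨ ¬s) → (¬s & p)) → p holds there. If s is false, ((u ∨ ¬s) → (¬s & p)) → p reduces to true regardless of the other variables. Either way ((u ∨ ¬s) → (¬s & p)) → p holds.

(←) This fails. Under s = F, p = F, u = F, the left side is false but the right side is true.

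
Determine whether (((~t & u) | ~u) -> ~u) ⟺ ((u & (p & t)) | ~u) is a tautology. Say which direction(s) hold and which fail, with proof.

(⟸) Assume the antecedent. If u is true, the antecedent forces (u = T, t = T, p = T), and ((~t & u) | ~u) -> ~u holds there. If u is false, ((~t & u) | ~u) -> ~u reduces to true regardless of the other variables. Either way ((~t & u) | ~u) -> ~u holds.

(⟹) This fails. Under u = T, t = T, p = F, the left side is true but the right side is false.

Only the reverse direction holds.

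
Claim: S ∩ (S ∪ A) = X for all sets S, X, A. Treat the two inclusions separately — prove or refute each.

Both inclusions fail.

(⊆) This inclusion fails. Take S = {1}, X = ∅, A = ∅; then 1 ∈ S ∩ (S ∪ A) but 1 ∉ X.

(⊇) This inclusion fails. Take S = ∅, X = {1}, A = ∅; then 1 ∈ X but 1 ∉ S ∩ (S ∪ A).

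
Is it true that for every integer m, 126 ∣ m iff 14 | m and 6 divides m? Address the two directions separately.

[⇐] This fails: take m = 42. Both 14 ∣ 42 and 6 ∣ 42, yet 42 is not a multiple of 126 (since 42 = 0·126 + 42), so 126 ∤ 42.

[⇒] If 126 ∣ m, write m = 126q. Since 126 = 9·14, m = 14·(9q), so 14 ∣ m; and since 126 = 21·6, m = 6·(21q), so 6 ∣ m.

(⇒) holds; (⇐) fails.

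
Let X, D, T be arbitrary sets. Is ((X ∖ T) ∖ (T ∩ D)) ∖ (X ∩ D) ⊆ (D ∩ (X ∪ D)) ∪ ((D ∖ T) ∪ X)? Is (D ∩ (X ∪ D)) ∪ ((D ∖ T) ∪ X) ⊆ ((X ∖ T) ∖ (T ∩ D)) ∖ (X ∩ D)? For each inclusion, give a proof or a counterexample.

The sets are not equal: only the forward inclusion holds.

(⊆) Let x ∈ ((X ∖ T) ∖ (T ∩ D)) ∖ (X ∩ D). Then x ∈ X and x ∉ D, T, from which x ∈ (D ∩ (X ∪ D)) ∪ ((D ∖ T) ∪ X).

(⊇) This inclusion fails. Take X = ∅, D = {1}, T = ∅; then 1 ∈ (D ∩ (X ∪ D)) ∪ ((D ∖ T) ∪ X) but 1 ∉ ((X ∖ T) ∖ (T ∩ D)) ∖ (X ∩ D).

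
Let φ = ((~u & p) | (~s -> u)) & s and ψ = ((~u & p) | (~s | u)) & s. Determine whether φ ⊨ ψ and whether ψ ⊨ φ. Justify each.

Not equivalent: only (⇐) holds.

Forward direction. This fails. Under p = F, s = T, u = F, the left side is true but the right side is false.

Converse. Assume the antecedent. If p is true, the antecedent forces (p = T, s = T, u = F) or (p = T, s = T, u = T), and ((~u & p) | (~s -> u)) & s holds there. If p is false, the antecedent forces (p = F, s = T, u = T), and ((~u & p) | (~s -> u)) & s holds there. Either way ((~u & p) | (~s -> u)) & s holds.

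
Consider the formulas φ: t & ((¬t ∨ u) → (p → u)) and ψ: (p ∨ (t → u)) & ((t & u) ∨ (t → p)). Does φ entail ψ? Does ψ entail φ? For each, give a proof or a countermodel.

Forward direction. This fails. Under t = T, u = F, p = F, the left side is true but the right side is false.

Converse. This fails. Under t = F, u = F, p = F, the left side is false but the right side is true.

(⇒) fails and (⇐) fails.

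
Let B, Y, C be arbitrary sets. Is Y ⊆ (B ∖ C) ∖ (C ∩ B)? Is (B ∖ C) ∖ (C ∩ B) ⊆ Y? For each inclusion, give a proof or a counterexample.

(⊆) This inclusion fails. Take B = ∅, Y = {1}, C = ∅; then 1 ∈ Y but 1 ∉ (B ∖ C) ∖ (C ∩ B).

(⊇) This inclusion fails. Take B = {1}, Y = ∅, C = ∅; then 1 ∈ (B ∖ C) ∖ (C ∩ B) but 1 ∉ Y.

(⊆) fails and (⊇) fails.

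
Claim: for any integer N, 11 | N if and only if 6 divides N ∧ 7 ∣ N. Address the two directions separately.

(⇒) fails and (⇐) fails.

Forward direction. This fails: take N = 11. Certainly 11 ∣ 11, but 6 ∤ 11.

Converse. This fails: take N = 42. Both 6 ∣ 42 and 7 ∣ 42, yet 42 is not a multiple of 11 (since 42 = 3·11 + 9), so 11 ∤ 42.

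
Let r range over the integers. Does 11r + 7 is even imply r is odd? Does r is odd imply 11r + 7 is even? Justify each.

(⟹) Suppose 11r + 7 is even. Since 11 is odd, 11r and r have the same parity, so 11r + 7 ≡ r + 7 (mod 2). As 7 is odd, 11r + 7 is even exactly when r is odd. Thus r is odd.

(⟸) Conversely, suppose r is odd; write r = 2j + 1. Then 11r + 7 = 11·(2j + 1) + 7 = 2·11j + 18, which is even.

Both implications hold.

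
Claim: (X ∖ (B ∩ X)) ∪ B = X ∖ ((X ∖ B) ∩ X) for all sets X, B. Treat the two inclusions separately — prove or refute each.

(⊆) fails; (⊇) holds.

Forward inclusion. This inclusion fails. Take X = {1}, B = ∅; then 1 ∈ (X ∖ (B ∩ X)) ∪ B but 1 ∉ X ∖ ((X ∖ B) ∩ X).

Reverse inclusion. Let x ∈ X ∖ ((X ∖ B) ∩ X). Then x ∈ X ∩ B, from which x ∈ (X ∖ (B ∩ X)) ∪ B.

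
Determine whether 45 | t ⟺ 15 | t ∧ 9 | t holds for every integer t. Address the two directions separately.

(⟸) Suppose 15 ∣ t and 9 ∣ t. Any common multiple of 15 and 9 is a multiple of their lcm; here lcm(15, 9) = 15·9/gcd(15, 9) = 135/3 = 45, so 45 ∣ t.

(⟹) If 45 ∣ t, write t = 45q. Since 45 = 3·15, t = 15·(3q), so 15 ∣ t; and since 45 = 5·9, t = 9·(5q), so 9 ∣ t.

Both implications hold.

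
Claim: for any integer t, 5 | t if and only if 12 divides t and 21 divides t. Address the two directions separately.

Both directions fail.

(⇒) This fails: take t = 5. Certainly 5 ∣ 5, but 12 ∤ 5.

(⇐) This fails: take t = 84. Both 12 ∣ 84 and 21 ∣ 84, yet 84 is not a multiple of 5 (since 84 = 16·5 + 4), so 5 ∤ 84.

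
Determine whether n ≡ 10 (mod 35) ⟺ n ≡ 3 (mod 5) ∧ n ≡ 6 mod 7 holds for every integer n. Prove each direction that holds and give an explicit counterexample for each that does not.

(⇒) This fails: n = 10 gives 10 ≡ 10 (mod 35) but 10 ≡ 0 (mod 5), so the conjunction on the right does not hold.

(⇐) This fails: n = 13 satisfies both congruences on the right (13 ≡ 3 mod 5 and 13 ≡ 6 mod 7) yet 13 ≡ 13 (mod 35), not 10.

(⇒) fails and (⇐) fails.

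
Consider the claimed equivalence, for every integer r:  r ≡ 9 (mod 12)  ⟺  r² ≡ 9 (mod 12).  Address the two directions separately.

[⇒] Suppose r ≡ 9 (mod 12). Write r = 12j + 9. Then (12j + 9)² = 144j² + 216j + 81 = 12(12j² + 18j + 6) + 9, so r² ≡ 9 (mod 12).

[⇐] This fails: take r = 3. Then 3² = 9 ≡ 9 (mod 12), yet 3 ≡ 3 (mod 12), not 9.

The forward direction holds; the converse fails.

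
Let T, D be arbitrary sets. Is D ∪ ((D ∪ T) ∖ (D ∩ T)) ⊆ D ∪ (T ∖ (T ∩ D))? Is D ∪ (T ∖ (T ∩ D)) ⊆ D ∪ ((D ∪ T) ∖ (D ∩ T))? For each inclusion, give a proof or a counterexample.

(⊆) Let x ∈ D ∪ ((D ∪ T) ∖ (D ∩ T)). Then either x ∈ T and x ∉ D; or x ∈ D and x ∉ T; or x ∈ T ∩ D. In each case x ∈ D ∪ (T ∖ (T ∩ D)), so D ∪ ((D ∪ T) ∖ (D ∩ T)) ⊆ D ∪ (T ∖ (T ∩ D)).

(⊇) Let x ∈ D ∪ (T ∖ (T ∩ D)). Then either x ∈ T and x ∉ D; or x ∈ D and x ∉ T; or x ∈ T ∩ D. In each case x ∈ D ∪ ((D ∪ T) ∖ (D ∩ T)), so D ∪ (T ∖ (T ∩ D)) ⊆ D ∪ ((D ∪ T) ∖ (D ∩ T)).

Both inclusions hold.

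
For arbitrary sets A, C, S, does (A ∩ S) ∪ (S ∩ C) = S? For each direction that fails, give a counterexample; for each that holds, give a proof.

The sets are not equal: only the forward inclusion holds.

Forward inclusion. Let x ∈ (A ∩ S) ∪ (S ∩ C). Then either x ∈ A ∩ S and x ∉ C; or x ∈ C ∩ S and x ∉ A; or x ∈ A ∩ C ∩ S. In each case x ∈ S, so (A ∩ S) ∪ (S ∩ C) ⊆ S.

Reverse inclusion. This inclusion fails. Take A = ∅, C = ∅, S = {1}; then 1 ∈ S but 1 ∉ (A ∩ S) ∪ (S ∩ C).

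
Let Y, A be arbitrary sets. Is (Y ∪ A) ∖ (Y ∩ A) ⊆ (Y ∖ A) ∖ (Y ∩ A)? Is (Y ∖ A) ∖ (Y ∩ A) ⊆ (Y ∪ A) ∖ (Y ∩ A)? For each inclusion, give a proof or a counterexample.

Only the reverse inclusion holds.

(⟹) This inclusion fails. Take Y = ∅, A = {1}; then 1 ∈ (Y ∪ A) ∖ (Y ∩ A) but 1 ∉ (Y ∖ A) ∖ (Y ∩ A).

(⟸) Let x ∈ (Y ∖ A) ∖ (Y ∩ A). Then x ∈ Y and x ∉ A, from which x ∈ (Y ∪ A) ∖ (Y ∩ A).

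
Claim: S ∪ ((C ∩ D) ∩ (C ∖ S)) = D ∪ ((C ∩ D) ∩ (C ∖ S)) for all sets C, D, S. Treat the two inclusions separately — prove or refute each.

Neither inclusion holds.

(⟹) This inclusion fails. Take C = ∅, D = ∅, S = {1}; then 1 ∈ S ∪ ((C ∩ D) ∩ (C ∖ S)) but 1 ∉ D ∪ ((C ∩ D) ∩ (C ∖ S)).

(⟸) This inclusion fails. Take C = ∅, D = {1}, S = ∅; then 1 ∈ D ∪ ((C ∩ D) ∩ (C ∖ S)) but 1 ∉ S ∪ ((C ∩ D) ∩ (C ∖ S)).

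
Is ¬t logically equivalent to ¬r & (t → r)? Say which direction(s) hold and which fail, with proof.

(→) This fails. Under t = F, r = T, the left side is true but the right side is false.

(←) Assume the antecedent. If t is true, the antecedent cannot hold. If t is false, ¬t reduces to true regardless of the other variables. Either way ¬t holds.

(⇒) fails; (⇐) holds.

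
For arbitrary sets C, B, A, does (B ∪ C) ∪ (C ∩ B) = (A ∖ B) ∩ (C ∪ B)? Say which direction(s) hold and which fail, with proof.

Only the reverse inclusion holds.

(⟹) This inclusion fails. Take C = {1}, B = ∅, A = ∅; then 1 ∈ (B ∪ C) ∪ (C ∩ B) but 1 ∉ (A ∖ B) ∩ (C ∪ B).

(⟸) Let x ∈ (A ∖ B) ∩ (C ∪ B). Then x ∈ C ∩ A and x ∉ B, from which x ∈ (B ∪ C) ∪ (C ∩ B).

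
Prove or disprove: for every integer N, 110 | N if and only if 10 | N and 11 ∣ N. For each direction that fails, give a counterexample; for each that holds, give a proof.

(⇒) If 110 ∣ N, write N = 110q. Since 110 = 11·10, N = 10·(11q), so 10 ∣ N; and since 110 = 10·11, N = 11·(10q), so 11 ∣ N.

(⇐) Suppose 10 ∣ N and 11 ∣ N. Any common multiple of 10 and 11 is a multiple of their lcm; here gcd(10, 11) = 1, so lcm(10, 11) = 10·11 = 110, so 110 ∣ N.

Equivalent; both directions hold.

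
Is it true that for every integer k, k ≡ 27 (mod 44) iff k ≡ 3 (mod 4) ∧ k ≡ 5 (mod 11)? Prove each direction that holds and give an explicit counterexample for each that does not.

(→) Suppose k ≡ 27 (mod 44); write k = 44j + 27. Since 4 ∣ 44, reducing mod 4 gives k ≡ 27 ≡ 3 (mod 4); since 11 ∣ 44, reducing mod 11 gives k ≡ 27 ≡ 5 (mod 11).

(←) Conversely, if k ≡ 3 (mod 4) and k ≡ 5 (mod 11), then by the Chinese remainder theorem k ≡ 27 (mod 44). This is exactly k ≡ 27 (mod 44).

Equivalent; both directions hold.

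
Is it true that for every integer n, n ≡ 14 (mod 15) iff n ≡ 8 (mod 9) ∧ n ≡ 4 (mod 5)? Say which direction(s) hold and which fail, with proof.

[⇒] This fails: n = 29 gives 29 ≡ 14 (mod 15) but 29 ≡ 2 (mod 9), so the conjunction on the right does not hold.

[⇐] Conversely, if n ≡ 8 (mod 9) and n ≡ 4 (mod 5), then by the Chinese remainder theorem n ≡ 44 (mod 45). Since 44 ≡ 14 (mod 15) and 15 ∣ 45, we get n ≡ 14 (mod 15).

Only the converse holds.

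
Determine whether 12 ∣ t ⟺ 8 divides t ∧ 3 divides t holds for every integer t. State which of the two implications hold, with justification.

(→) This fails: take t = 12. Certainly 12 ∣ 12, but 8 ∤ 12.

(←) Suppose 8 ∣ t and 3 ∣ t. Any common multiple of 8 and 3 is a multiple of their lcm; here gcd(8, 3) = 1, so lcm(8, 3) = 8·3 = 24, so 24 ∣ t. Since 12 ∣ 24, it follows that 12 ∣ t.

Only the reverse direction holds.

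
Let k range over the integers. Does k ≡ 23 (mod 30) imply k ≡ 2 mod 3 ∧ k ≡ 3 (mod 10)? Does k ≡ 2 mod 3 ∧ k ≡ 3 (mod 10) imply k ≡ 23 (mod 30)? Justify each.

Both directions hold; the statement is true.

(⟹) Suppose k ≡ 23 (mod 30); write k = 30j + 23. Since 3 ∣ 30, reducing mod 3 gives k ≡ 23 ≡ 2 (mod 3); since 10 ∣ 30, reducing mod 10 gives k ≡ 23 ≡ 3 (mod 10).

(⟸) Conversely, if k ≡ 2 (mod 3) and k ≡ 3 (mod 10), then by the Chinese remainder theorem k ≡ 23 (mod 30). This is exactly k ≡ 23 (mod 30).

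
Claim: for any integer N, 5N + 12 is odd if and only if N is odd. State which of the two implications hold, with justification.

The biconditional holds.

[⇒] Suppose 5N + 12 is odd. Since 5 is odd, 5N and N have the same parity, so 5N + 12 ≡ N + 12 (mod 2). As 12 is even, 5N + 12 is odd exactly when N is odd. Thus N is odd.

[⇐] Conversely, suppose N is odd; write N = 2j + 1. Then 5N + 12 = 5·(2j + 1) + 12 = 2·5j + 17, which is odd.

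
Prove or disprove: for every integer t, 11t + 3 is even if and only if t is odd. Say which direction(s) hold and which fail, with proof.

Forward direction. Suppose 11t + 3 is even. Since 11 is odd, 11t and t have the same parity, so 11t + 3 ≡ t + 3 (mod 2). As 3 is odd, 11t + 3 is even exactly when t is odd. Thus t is odd.

Converse. Suppose t is odd; write t = 2j + 1. Then 11t + 3 = 11·(2j + 1) + 3 = 2·11j + 14, which is even.

The biconditional holds.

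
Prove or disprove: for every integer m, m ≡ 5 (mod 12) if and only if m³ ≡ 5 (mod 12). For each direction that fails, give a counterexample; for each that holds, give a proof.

The biconditional holds.

[⇒] Suppose m ≡ 5 (mod 12). Write m = 12j + 5. Then (12j + 5)³ = 1728j³ + 2160j² + 900j + 125 = 12(144j³ + 180j² + 75j + 10) + 5, so m³ ≡ 5 (mod 12).

[⇐] For the converse, argue contrapositively. If m ≢ 5 (mod 12), then m is congruent to one of 0, 1, 2, 3, 4, 6, 7, 8, 9, 10, 11 modulo 12, and these give m³ ≡ 0, 1, 8, 3, 4, 0, 7, 8, 9, 4, 11 respectively — never 5.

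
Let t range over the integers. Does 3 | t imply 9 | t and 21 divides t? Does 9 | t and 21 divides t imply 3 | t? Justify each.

(⟹) This fails: take t = 3. Certainly 3 ∣ 3, but 9 ∤ 3.

(⟸) Suppose 9 ∣ t and 21 ∣ t. Any common multiple of 9 and 21 is a multiple of their lcm; here lcm(9, 21) = 9·21/gcd(9, 21) = 189/3 = 63, so 63 ∣ t. Since 3 ∣ 63, it follows that 3 ∣ t.

(⇒) fails; (⇐) holds.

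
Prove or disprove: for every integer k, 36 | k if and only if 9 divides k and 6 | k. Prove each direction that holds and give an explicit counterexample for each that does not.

The forward direction holds; the converse fails.

[⇒] If 36 ∣ k, write k = 36q. Since 36 = 4·9, k = 9·(4q), so 9 ∣ k; and since 36 = 6·6, k = 6·(6q), so 6 ∣ k.

[⇐] This fails: take k = 18. Both 9 ∣ 18 and 6 ∣ 18, yet 18 is not a multiple of 36 (since 18 = 0·36 + 18), so 36 ∤ 18.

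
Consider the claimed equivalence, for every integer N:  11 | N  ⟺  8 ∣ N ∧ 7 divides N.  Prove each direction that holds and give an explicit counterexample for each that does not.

Neither implication holds.

(⟹) This fails: take N = 11. Certainly 11 ∣ 11, but 8 ∤ 11.

(⟸) This fails: take N = 56. Both 8 ∣ 56 and 7 ∣ 56, yet 56 is not a multiple of 11 (since 56 = 5·11 + 1), so 11 ∤ 56.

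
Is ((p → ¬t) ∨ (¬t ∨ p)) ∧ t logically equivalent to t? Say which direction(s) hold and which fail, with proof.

Both directions hold.

(←) Assume the antecedent. If t is true, ((p → ¬t) ∨ (¬t ∨ p)) ∧ t reduces to true regardless of the other variables. If t is false, the antecedent cannot hold. Either way ((p → ¬t) ∨ (¬t ∨ p)) ∧ t holds.

(→) Assume the antecedent. If t is true, t reduces to true regardless of the other variables. If t is false, the antecedent cannot hold. Either way t holds.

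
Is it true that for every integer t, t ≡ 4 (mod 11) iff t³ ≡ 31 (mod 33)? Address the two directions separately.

Only the reverse direction holds.

(⟹) This fails: take t = 15. Then 15 ≡ 4 (mod 11), but 15³ = 3375 ≡ 9 (mod 33), not 31.

(⟸) Conversely, the residues r modulo 33 with r³ ≡ 31 (mod 33) are exactly {4}, and each is ≡ 4 (mod 11).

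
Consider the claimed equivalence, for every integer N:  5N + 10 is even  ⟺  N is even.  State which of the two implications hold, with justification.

(⟹) Suppose 5N + 10 is even. Since 5 is odd, 5N and N have the same parity, so 5N + 10 ≡ N + 10 (mod 2). As 10 is even, 5N + 10 is even exactly when N is even. Thus N is even.

(⟸) Conversely, suppose N is even; write N = 2j. Then 5N + 10 = 5·(2j) + 10 = 2·5j + 10, which is even.

Both directions hold.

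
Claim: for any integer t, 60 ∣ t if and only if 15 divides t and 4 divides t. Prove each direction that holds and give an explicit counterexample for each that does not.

(⇐) Suppose 15 ∣ t and 4 ∣ t. Any common multiple of 15 and 4 is a multiple of their lcm; here gcd(15, 4) = 1, so lcm(15, 4) = 15·4 = 60, so 60 ∣ t.

(⇒) If 60 ∣ t, write t = 60q. Since 60 = 4·15, t = 15·(4q), so 15 ∣ t; and since 60 = 15·4, t = 4·(15q), so 4 ∣ t.

Both directions hold; the statement is true.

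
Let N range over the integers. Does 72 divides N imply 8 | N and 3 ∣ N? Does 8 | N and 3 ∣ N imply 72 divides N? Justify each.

Only the forward direction holds.

(⇒) If 72 ∣ N, write N = 72q. Since 72 = 9·8, N = 8·(9q), so 8 ∣ N; and since 72 = 24·3, N = 3·(24q), so 3 ∣ N.

(⇐) This fails: take N = 24. Both 8 ∣ 24 and 3 ∣ 24, yet 24 is not a multiple of 72 (since 24 = 0·72 + 24), so 72 ∤ 24.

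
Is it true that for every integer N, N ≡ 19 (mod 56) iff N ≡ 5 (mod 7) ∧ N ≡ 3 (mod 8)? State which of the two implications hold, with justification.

Both implications hold.

(→) Suppose N ≡ 19 (mod 56); write N = 56j + 19. Since 7 ∣ 56, reducing mod 7 gives N ≡ 19 ≡ 5 (mod 7); since 8 ∣ 56, reducing mod 8 gives N ≡ 19 ≡ 3 (mod 8).

(←) Conversely, if N ≡ 5 (mod 7) and N ≡ 3 (mod 8), then by the Chinese remainder theorem N ≡ 19 (mod 56). This is exactly N ≡ 19 (mod 56).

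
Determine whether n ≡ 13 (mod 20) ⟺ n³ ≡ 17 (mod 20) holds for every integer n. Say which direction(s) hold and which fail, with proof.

[⇒] Suppose n ≡ 13 (mod 20). Write n = 20j + 13. Then (20j + 13)³ = 8000j³ + 15600j² + 10140j + 2197 = 20(400j³ + 780j² + 507j + 109) + 17, so n³ ≡ 17 (mod 20).

[⇐] Conversely, suppose n³ ≡ 17 (mod 20). The only residue r in {0, …, 19} with r³ ≡ 17 (mod 20) is r = 13, so n ≡ 13 (mod 20).

Equivalent; both directions hold.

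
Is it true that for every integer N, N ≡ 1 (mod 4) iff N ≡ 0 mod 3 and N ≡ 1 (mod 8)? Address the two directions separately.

(⇒) This fails: N = 1 gives 1 ≡ 1 (mod 4) but 1 ≡ 1 (mod 3), so the conjunction on the right does not hold.

(⇐) Conversely, if N ≡ 0 (mod 3) and N ≡ 1 (mod 8), then by the Chinese remainder theorem N ≡ 9 (mod 24). Since 9 ≡ 1 (mod 4) and 4 ∣ 24, we get N ≡ 1 (mod 4).

The forward direction fails; the converse holds.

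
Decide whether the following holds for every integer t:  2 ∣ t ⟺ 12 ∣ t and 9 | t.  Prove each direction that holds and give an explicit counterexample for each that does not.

(⇒) This fails: take t = 2. Certainly 2 ∣ 2, but 12 ∤ 2.

(⇐) Suppose 12 ∣ t and 9 ∣ t. Any common multiple of 12 and 9 is a multiple of their lcm; here lcm(12, 9) = 12·9/gcd(12, 9) = 108/3 = 36, so 36 ∣ t. Since 2 ∣ 36, it follows that 2 ∣ t.

Not equivalent: only (⇐) holds.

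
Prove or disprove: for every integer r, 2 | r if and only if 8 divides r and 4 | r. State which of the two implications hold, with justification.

Not equivalent: only (⇐) holds.

[⇒] This fails: take r = 2. Certainly 2 ∣ 2, but 8 ∤ 2.

[⇐] Suppose 8 ∣ r and 4 ∣ r. Any common multiple of 8 and 4 is a multiple of their lcm; here lcm(8, 4) = 8·4/gcd(8, 4) = 32/4 = 8, so 8 ∣ r. Since 2 ∣ 8, it follows that 2 ∣ r.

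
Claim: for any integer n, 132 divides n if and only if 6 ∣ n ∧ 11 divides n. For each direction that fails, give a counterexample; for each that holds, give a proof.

Only the forward implication holds.

[⇒] If 132 ∣ n, write n = 132q. Since 132 = 22·6, n = 6·(22q), so 6 ∣ n; and since 132 = 12·11, n = 11·(12q), so 11 ∣ n.

[⇐] This fails: take n = 66. Both 6 ∣ 66 and 11 ∣ 66, yet 66 is not a multiple of 132 (since 66 = 0·132 + 66), so 132 ∤ 66.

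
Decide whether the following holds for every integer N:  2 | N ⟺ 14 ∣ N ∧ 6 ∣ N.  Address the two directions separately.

(⟹) This fails: take N = 2. Certainly 2 ∣ 2, but 14 ∤ 2.

(⟸) Suppose 14 ∣ N and 6 ∣ N. Any common multiple of 14 and 6 is a multiple of their lcm; here lcm(14, 6) = 14·6/gcd(14, 6) = 84/2 = 42, so 42 ∣ N. Since 2 ∣ 42, it follows that 2 ∣ N.

Only the reverse direction holds.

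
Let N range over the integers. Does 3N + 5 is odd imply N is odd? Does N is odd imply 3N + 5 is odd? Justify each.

(→) This fails: N = 4 gives 3N + 5 = 17, which is odd, but 4 is even, not odd.

(←) This also fails: N = 7 is odd, but 3N + 5 = 26 is even, not odd.

Neither direction holds.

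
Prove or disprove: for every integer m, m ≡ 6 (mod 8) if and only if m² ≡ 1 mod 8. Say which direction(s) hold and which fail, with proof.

(⇒) This fails: take m = 6. Then 6 ≡ 6 (mod 8), but 6² = 36 ≡ 4 (mod 8), not 1.

(⇐) This fails: take m = 1. Then 1² = 1 ≡ 1 (mod 8), yet 1 ≡ 1 (mod 8), not 6.

Neither direction holds.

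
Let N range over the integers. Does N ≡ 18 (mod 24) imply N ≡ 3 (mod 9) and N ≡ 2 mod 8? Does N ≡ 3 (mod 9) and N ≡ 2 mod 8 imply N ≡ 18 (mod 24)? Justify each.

(⇐) If N ≡ 3 (mod 9) and N ≡ 2 (mod 8), then by the Chinese remainder theorem N ≡ 66 (mod 72). Since 66 ≡ 18 (mod 24) and 24 ∣ 72, we get N ≡ 18 (mod 24).

(⇒) This fails: N = 18 gives 18 ≡ 18 (mod 24) but 18 ≡ 0 (mod 9), so the conjunction on the right does not hold.

(⇒) fails; (⇐) holds.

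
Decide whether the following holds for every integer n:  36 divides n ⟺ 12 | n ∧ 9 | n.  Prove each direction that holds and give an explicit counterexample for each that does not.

(⇐) Suppose 12 ∣ n and 9 ∣ n. Any common multiple of 12 and 9 is a multiple of their lcm; here lcm(12, 9) = 12·9/gcd(12, 9) = 108/3 = 36, so 36 ∣ n.

(⇒) If 36 ∣ n, write n = 36q. Since 36 = 3·12, n = 12·(3q), so 12 ∣ n; and since 36 = 4·9, n = 9·(4q), so 9 ∣ n.

Equivalent; both directions hold.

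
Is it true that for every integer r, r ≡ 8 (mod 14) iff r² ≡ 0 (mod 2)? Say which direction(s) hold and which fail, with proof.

Forward direction. Suppose r ≡ 8 (mod 14). Then r² ≡ 8² = 64 (mod 14), and since 2 ∣ 14, also r² ≡ 0 (mod 2).

Converse. This fails: take r = 0. Then 0² = 0 ≡ 0 (mod 2), yet 0 ≡ 0 (mod 14), not 8.

Only the forward implication holds.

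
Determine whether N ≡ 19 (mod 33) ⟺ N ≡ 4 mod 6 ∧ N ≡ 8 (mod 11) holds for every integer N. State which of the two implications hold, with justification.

Not equivalent: only (⇐) holds.

(⇒) This fails: N = 19 gives 19 ≡ 19 (mod 33) but 19 ≡ 1 (mod 6), so the conjunction on the right does not hold.

(⇐) Conversely, if N ≡ 4 (mod 6) and N ≡ 8 (mod 11), then by the Chinese remainder theorem N ≡ 52 (mod 66). Since 52 ≡ 19 (mod 33) and 33 ∣ 66, we get N ≡ 19 (mod 33).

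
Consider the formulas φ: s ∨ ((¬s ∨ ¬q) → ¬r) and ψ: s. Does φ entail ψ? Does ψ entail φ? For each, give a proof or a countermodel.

Only the converse holds.

[⇒] This fails. Under s = F, r = F, q = F, the left side is true but the right side is false.

[⇐] Assume the antecedent. If s is true, s ∨ ((¬s ∨ ¬q) → ¬r) reduces to true regardless of the other variables. If s is false, the antecedent cannot hold. Either way s ∨ ((¬s ∨ ¬q) → ¬r) holds.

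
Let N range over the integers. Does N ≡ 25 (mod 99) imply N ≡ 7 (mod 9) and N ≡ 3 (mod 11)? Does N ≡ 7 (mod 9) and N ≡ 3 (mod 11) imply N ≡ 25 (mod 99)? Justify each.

(⇒) Suppose N ≡ 25 (mod 99); write N = 99j + 25. Since 9 ∣ 99, reducing mod 9 gives N ≡ 25 ≡ 7 (mod 9); since 11 ∣ 99, reducing mod 11 gives N ≡ 25 ≡ 3 (mod 11).

(⇐) Conversely, if N ≡ 7 (mod 9) and N ≡ 3 (mod 11), then by the Chinese remainder theorem N ≡ 25 (mod 99). This is exactly N ≡ 25 (mod 99).

The biconditional holds.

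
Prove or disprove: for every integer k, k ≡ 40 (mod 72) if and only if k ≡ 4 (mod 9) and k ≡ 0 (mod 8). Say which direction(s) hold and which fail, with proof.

Equivalent; both directions hold.

[⇒] Suppose k ≡ 40 (mod 72); write k = 72j + 40. Since 9 ∣ 72, reducing mod 9 gives k ≡ 40 ≡ 4 (mod 9); since 8 ∣ 72, reducing mod 8 gives k ≡ 40 ≡ 0 (mod 8).

[⇐] Conversely, if k ≡ 4 (mod 9) and k ≡ 0 (mod 8), then by the Chinese remainder theorem k ≡ 40 (mod 72). This is exactly k ≡ 40 (mod 72).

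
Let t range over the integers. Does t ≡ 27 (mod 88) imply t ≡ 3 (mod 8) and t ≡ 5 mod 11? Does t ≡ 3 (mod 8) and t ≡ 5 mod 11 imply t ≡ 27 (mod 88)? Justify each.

Both directions hold.

(→) Suppose t ≡ 27 (mod 88); write t = 88j + 27. Since 8 ∣ 88, reducing mod 8 gives t ≡ 27 ≡ 3 (mod 8); since 11 ∣ 88, reducing mod 11 gives t ≡ 27 ≡ 5 (mod 11).

(←) Conversely, if t ≡ 3 (mod 8) and t ≡ 5 (mod 11), then by the Chinese remainder theorem t ≡ 27 (mod 88). This is exactly t ≡ 27 (mod 88).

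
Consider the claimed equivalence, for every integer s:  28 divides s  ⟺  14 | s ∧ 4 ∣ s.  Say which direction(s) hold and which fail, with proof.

Forward direction. If 28 ∣ s, write s = 28q. Since 28 = 2·14, s = 14·(2q), so 14 ∣ s; and since 28 = 7·4, s = 4·(7q), so 4 ∣ s.

Converse. Suppose 14 ∣ s and 4 ∣ s. Any common multiple of 14 and 4 is a multiple of their lcm; here lcm(14, 4) = 14·4/gcd(14, 4) = 56/2 = 28, so 28 ∣ s.

The biconditional holds.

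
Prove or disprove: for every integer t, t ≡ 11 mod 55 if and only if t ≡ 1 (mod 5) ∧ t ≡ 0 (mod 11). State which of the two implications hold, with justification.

(→) Suppose t ≡ 11 (mod 55); write t = 55j + 11. Since 5 ∣ 55, reducing mod 5 gives t ≡ 11 ≡ 1 (mod 5); since 11 ∣ 55, reducing mod 11 gives t ≡ 11 ≡ 0 (mod 11).

(←) Conversely, if t ≡ 1 (mod 5) and t ≡ 0 (mod 11), then by the Chinese remainder theorem t ≡ 11 (mod 55). This is exactly t ≡ 11 (mod 55).

Equivalent; both directions hold.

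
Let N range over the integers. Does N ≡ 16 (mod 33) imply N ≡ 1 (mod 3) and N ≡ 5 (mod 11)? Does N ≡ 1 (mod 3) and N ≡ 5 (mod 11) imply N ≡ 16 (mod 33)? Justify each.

[⇐] If N ≡ 1 (mod 3) and N ≡ 5 (mod 11), then by the Chinese remainder theorem N ≡ 16 (mod 33). This is exactly N ≡ 16 (mod 33).

[⇒] Suppose N ≡ 16 (mod 33); write N = 33j + 16. Since 3 ∣ 33, reducing mod 3 gives N ≡ 16 ≡ 1 (mod 3); since 11 ∣ 33, reducing mod 11 gives N ≡ 16 ≡ 5 (mod 11).

Both directions hold.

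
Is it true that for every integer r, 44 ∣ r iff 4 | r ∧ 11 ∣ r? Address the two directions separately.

Both directions hold.

[⇐] Suppose 4 ∣ r and 11 ∣ r. Any common multiple of 4 and 11 is a multiple of their lcm; here gcd(4, 11) = 1, so lcm(4, 11) = 4·11 = 44, so 44 ∣ r.

[⇒] If 44 ∣ r, write r = 44q. Since 44 = 11·4, r = 4·(11q), so 4 ∣ r; and since 44 = 4·11, r = 11·(4q), so 11 ∣ r.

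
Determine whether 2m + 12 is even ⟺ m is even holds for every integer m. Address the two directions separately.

(⇒) fails; (⇐) holds.

Forward direction. This fails: take m = 5. Then 2m + 12 = 22, which is even, yet m = 5 is odd, not even.

Converse. Suppose m is even. Since 2 is even, 2m is even for every m, so 2m + 12 has the same parity as 12, which is even. Hence 2m + 12 is even.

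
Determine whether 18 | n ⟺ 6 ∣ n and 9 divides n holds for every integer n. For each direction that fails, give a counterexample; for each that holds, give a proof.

Both implications hold.

Forward direction. If 18 ∣ n, write n = 18q. Since 18 = 3·6, n = 6·(3q), so 6 ∣ n; and since 18 = 2·9, n = 9·(2q), so 9 ∣ n.

Converse. Suppose 6 ∣ n and 9 ∣ n. Any common multiple of 6 and 9 is a multiple of their lcm; here lcm(6, 9) = 6·9/gcd(6, 9) = 54/3 = 18, so 18 ∣ n.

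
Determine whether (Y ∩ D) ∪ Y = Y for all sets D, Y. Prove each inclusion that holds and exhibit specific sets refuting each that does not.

(⟹) Let x ∈ (Y ∩ D) ∪ Y. Then either x ∈ Y and x ∉ D; or x ∈ D ∩ Y. In each case x ∈ Y, so (Y ∩ D) ∪ Y ⊆ Y.

(⟸) Let x ∈ Y. Then either x ∈ Y and x ∉ D; or x ∈ D ∩ Y. In each case x ∈ (Y ∩ D) ∪ Y, so Y ⊆ (Y ∩ D) ∪ Y.

Both inclusions hold; the sets are equal.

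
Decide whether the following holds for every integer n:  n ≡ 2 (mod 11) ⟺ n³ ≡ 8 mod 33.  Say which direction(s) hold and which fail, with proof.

The forward direction fails; the converse holds.

Converse. The residues r modulo 33 with r³ ≡ 8 (mod 33) are exactly {2}, and each is ≡ 2 (mod 11).

Forward direction. This fails: take n = 13. Then 13 ≡ 2 (mod 11), but 13³ = 2197 ≡ 19 (mod 33), not 8.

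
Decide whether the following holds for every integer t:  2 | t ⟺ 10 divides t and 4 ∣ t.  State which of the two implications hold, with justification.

Not equivalent: only (⇐) holds.

(⟸) Suppose 10 ∣ t and 4 ∣ t. Any common multiple of 10 and 4 is a multiple of their lcm; here lcm(10, 4) = 10·4/gcd(10, 4) = 40/2 = 20, so 20 ∣ t. Since 2 ∣ 20, it follows that 2 ∣ t.

(⟹) This fails: take t = 2. Certainly 2 ∣ 2, but 10 ∤ 2.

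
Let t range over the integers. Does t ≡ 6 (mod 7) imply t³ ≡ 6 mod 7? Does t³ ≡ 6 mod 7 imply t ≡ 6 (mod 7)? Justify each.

The forward direction holds; the converse fails.

(⇒) Suppose t ≡ 6 (mod 7). Write t = 7j + 6. Then (7j + 6)³ = 343j³ + 882j² + 756j + 216 = 7(49j³ + 126j² + 108j + 30) + 6, so t³ ≡ 6 (mod 7).

(⇐) This fails: take t = 3. Then 3³ = 27 ≡ 6 (mod 7), yet 3 ≡ 3 (mod 7), not 6.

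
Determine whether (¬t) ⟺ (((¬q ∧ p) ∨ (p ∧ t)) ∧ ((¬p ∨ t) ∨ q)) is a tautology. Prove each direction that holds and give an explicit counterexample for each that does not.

(⇒) fails and (⇐) fails.

(→) This fails. Under q = F, t = F, p = F, the left side is true but the right side is false.

(←) This fails. Under q = F, t = T, p = T, the left side is false but the right side is true.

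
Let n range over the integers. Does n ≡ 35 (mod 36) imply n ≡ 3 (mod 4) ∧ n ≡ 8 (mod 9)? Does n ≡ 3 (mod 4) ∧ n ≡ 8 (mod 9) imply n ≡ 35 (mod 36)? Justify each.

(⇐) If n ≡ 3 (mod 4) and n ≡ 8 (mod 9), then by the Chinese remainder theorem n ≡ 35 (mod 36). This is exactly n ≡ 35 (mod 36).

(⇒) Suppose n ≡ 35 (mod 36); write n = 36j + 35. Since 4 ∣ 36, reducing mod 4 gives n ≡ 35 ≡ 3 (mod 4); since 9 ∣ 36, reducing mod 9 gives n ≡ 35 ≡ 8 (mod 9).

Both implications hold.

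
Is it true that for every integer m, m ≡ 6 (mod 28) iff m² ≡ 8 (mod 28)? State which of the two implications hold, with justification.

(→) Suppose m ≡ 6 (mod 28). Write m = 28j + 6. Then (28j + 6)² = 784j² + 336j + 36 = 28(28j² + 12j + 1) + 8, so m² ≡ 8 (mod 28).

(←) This fails: take m = 8. Then 8² = 64 ≡ 8 (mod 28), yet 8 ≡ 8 (mod 28), not 6.

The forward direction holds; the converse fails.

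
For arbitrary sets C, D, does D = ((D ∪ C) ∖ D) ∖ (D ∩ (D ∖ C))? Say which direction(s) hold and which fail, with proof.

Neither inclusion holds.

(⊆) This inclusion fails. Take C = ∅, D = {1}; then 1 ∈ D but 1 ∉ ((D ∪ C) ∖ D) ∖ (D ∩ (D ∖ C)).

(⊇) This inclusion fails. Take C = {1}, D = ∅; then 1 ∈ ((D ∪ C) ∖ D) ∖ (D ∩ (D ∖ C)) but 1 ∉ D.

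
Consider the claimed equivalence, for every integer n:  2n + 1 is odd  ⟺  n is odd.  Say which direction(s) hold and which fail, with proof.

Not equivalent: only (⇐) holds.

Forward direction. This fails: take n = 0. Then 2n + 1 = 1, which is odd, yet n = 0 is even, not odd.

Converse. Suppose n is odd. Since 2 is even, 2n is even for every n, so 2n + 1 has the same parity as 1, which is odd. Hence 2n + 1 is odd.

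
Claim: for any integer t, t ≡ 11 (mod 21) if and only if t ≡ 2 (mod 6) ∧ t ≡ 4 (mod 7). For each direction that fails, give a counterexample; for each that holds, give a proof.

Only the reverse direction holds.

[⇒] This fails: t = 11 gives 11 ≡ 11 (mod 21) but 11 ≡ 5 (mod 6), so the conjunction on the right does not hold.

[⇐] Conversely, if t ≡ 2 (mod 6) and t ≡ 4 (mod 7), then by the Chinese remainder theorem t ≡ 32 (mod 42). Since 32 ≡ 11 (mod 21) and 21 ∣ 42, we get t ≡ 11 (mod 21).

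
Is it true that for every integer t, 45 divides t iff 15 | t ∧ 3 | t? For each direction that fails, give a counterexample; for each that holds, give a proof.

(→) If 45 ∣ t, write t = 45q. Since 45 = 3·15, t = 15·(3q), so 15 ∣ t; and since 45 = 15·3, t = 3·(15q), so 3 ∣ t.

(←) This fails: take t = 15. Both 15 ∣ 15 and 3 ∣ 15, yet 15 is not a multiple of 45 (since 15 = 0·45 + 15), so 45 ∤ 15.

Not equivalent: only (⇒) holds.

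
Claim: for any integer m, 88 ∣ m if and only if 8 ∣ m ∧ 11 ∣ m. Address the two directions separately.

Equivalent; both directions hold.

[⇐] Suppose 8 ∣ m and 11 ∣ m. Any common multiple of 8 and 11 is a multiple of their lcm; here gcd(8, 11) = 1, so lcm(8, 11) = 8·11 = 88, so 88 ∣ m.

[⇒] If 88 ∣ m, write m = 88q. Since 88 = 11·8, m = 8·(11q), so 8 ∣ m; and since 88 = 8·11, m = 11·(8q), so 11 ∣ m.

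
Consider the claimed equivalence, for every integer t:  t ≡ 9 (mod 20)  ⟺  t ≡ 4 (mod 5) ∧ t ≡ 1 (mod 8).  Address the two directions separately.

Not equivalent: only (⇐) holds.

(⟹) This fails: t = 29 gives 29 ≡ 9 (mod 20) but 29 ≡ 5 (mod 8), so the conjunction on the right does not hold.

(⟸) Conversely, if t ≡ 4 (mod 5) and t ≡ 1 (mod 8), then by the Chinese remainder theorem t ≡ 9 (mod 40). Since 9 ≡ 9 (mod 20) and 20 ∣ 40, we get t ≡ 9 (mod 20).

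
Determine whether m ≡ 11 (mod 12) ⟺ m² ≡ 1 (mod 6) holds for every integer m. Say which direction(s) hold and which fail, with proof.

Only the forward direction holds.

(⇐) This fails: take m = 1. Then 1² = 1 ≡ 1 (mod 6), yet 1 ≡ 1 (mod 12), not 11.

(⇒) Suppose m ≡ 11 (mod 12). Then m² ≡ 11² = 121 (mod 12), and since 6 ∣ 12, also m² ≡ 1 (mod 6).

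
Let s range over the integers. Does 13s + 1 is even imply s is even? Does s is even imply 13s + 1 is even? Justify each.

Neither implication holds.

[⇒] This fails: s = 5 gives 13s + 1 = 66, which is even, but 5 is odd, not even.

[⇐] This also fails: s = 2 is even, but 13s + 1 = 27 is odd, not even.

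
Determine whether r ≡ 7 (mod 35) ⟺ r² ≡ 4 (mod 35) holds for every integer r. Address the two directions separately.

Neither implication holds.

(→) This fails: take r = 7. Then 7 ≡ 7 (mod 35), but 7² = 49 ≡ 14 (mod 35), not 4.

(←) This fails: take r = 2. Then 2² = 4 ≡ 4 (mod 35), yet 2 ≡ 2 (mod 35), not 7.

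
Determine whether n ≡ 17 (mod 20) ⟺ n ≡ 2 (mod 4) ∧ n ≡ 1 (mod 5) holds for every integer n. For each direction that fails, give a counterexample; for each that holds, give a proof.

Both directions fail.

(⇒) This fails: n = 17 gives 17 ≡ 17 (mod 20) but 17 ≡ 1 (mod 4), so the conjunction on the right does not hold.

(⇐) This fails: n = 6 satisfies both congruences on the right (6 ≡ 2 mod 4 and 6 ≡ 1 mod 5) yet 6 ≡ 6 (mod 20), not 17.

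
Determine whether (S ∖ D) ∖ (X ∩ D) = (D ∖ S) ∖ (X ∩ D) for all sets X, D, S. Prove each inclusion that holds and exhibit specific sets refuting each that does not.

Forward inclusion. This inclusion fails. Take X = ∅, D = ∅, S = {1}; then 1 ∈ (S ∖ D) ∖ (X ∩ D) but 1 ∉ (D ∖ S) ∖ (X ∩ D).

Reverse inclusion. This inclusion fails. Take X = ∅, D = {1}, S = ∅; then 1 ∈ (D ∖ S) ∖ (X ∩ D) but 1 ∉ (S ∖ D) ∖ (X ∩ D).

Neither inclusion holds.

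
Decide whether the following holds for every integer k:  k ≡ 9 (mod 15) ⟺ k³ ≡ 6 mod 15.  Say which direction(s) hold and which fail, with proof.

Neither implication holds.

Forward direction. This fails: take k = 9. Then 9 ≡ 9 (mod 15), but 9³ = 729 ≡ 9 (mod 15), not 6.

Converse. This fails: take k = 6. Then 6³ = 216 ≡ 6 (mod 15), yet 6 ≡ 6 (mod 15), not 9.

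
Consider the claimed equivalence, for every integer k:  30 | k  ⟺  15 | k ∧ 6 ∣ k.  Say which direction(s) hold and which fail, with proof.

Both directions hold.

(→) If 30 ∣ k, write k = 30q. Since 30 = 2·15, k = 15·(2q), so 15 ∣ k; and since 30 = 5·6, k = 6·(5q), so 6 ∣ k.

(←) Suppose 15 ∣ k and 6 ∣ k. Any common multiple of 15 and 6 is a multiple of their lcm; here lcm(15, 6) = 15·6/gcd(15, 6) = 90/3 = 30, so 30 ∣ k.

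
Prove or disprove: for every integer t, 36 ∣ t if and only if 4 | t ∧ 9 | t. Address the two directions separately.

Both directions hold; the statement is true.

(→) If 36 ∣ t, write t = 36q. Since 36 = 9·4, t = 4·(9q), so 4 ∣ t; and since 36 = 4·9, t = 9·(4q), so 9 ∣ t.

(←) Suppose 4 ∣ t and 9 ∣ t. Any common multiple of 4 and 9 is a multiple of their lcm; here gcd(4, 9) = 1, so lcm(4, 9) = 4·9 = 36, so 36 ∣ t.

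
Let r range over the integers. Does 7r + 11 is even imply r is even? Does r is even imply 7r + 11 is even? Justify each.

Forward direction. This fails: r = 5 gives 7r + 11 = 46, which is even, but 5 is odd, not even.

Converse. This also fails: r = 4 is even, but 7r + 11 = 39 is odd, not even.

Both directions fail.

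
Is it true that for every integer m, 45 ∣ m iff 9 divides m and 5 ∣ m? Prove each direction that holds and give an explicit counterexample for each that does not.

Both directions hold; the statement is true.

[⇐] Suppose 9 ∣ m and 5 ∣ m. Any common multiple of 9 and 5 is a multiple of their lcm; here gcd(9, 5) = 1, so lcm(9, 5) = 9·5 = 45, so 45 ∣ m.

[⇒] If 45 ∣ m, write m = 45q. Since 45 = 5·9, m = 9·(5q), so 9 ∣ m; and since 45 = 9·5, m = 5·(9q), so 5 ∣ m.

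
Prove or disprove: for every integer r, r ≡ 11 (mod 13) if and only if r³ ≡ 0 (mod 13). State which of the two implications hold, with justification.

(⇒) This fails: take r = 11. Then 11 ≡ 11 (mod 13), but 11³ = 1331 ≡ 5 (mod 13), not 0.

(⇐) This fails: take r = 0. Then 0³ = 0 ≡ 0 (mod 13), yet 0 ≡ 0 (mod 13), not 11.

Both directions fail.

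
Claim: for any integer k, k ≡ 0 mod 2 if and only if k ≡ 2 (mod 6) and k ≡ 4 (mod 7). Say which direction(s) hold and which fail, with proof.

(⇐) If k ≡ 2 (mod 6) and k ≡ 4 (mod 7), then by the Chinese remainder theorem k ≡ 32 (mod 42). Since 32 ≡ 0 (mod 2) and 2 ∣ 42, we get k ≡ 0 (mod 2).

(⇒) This fails: k = 0 gives 0 ≡ 0 (mod 2) but 0 ≡ 0 (mod 6), so the conjunction on the right does not hold.

Only the converse holds.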